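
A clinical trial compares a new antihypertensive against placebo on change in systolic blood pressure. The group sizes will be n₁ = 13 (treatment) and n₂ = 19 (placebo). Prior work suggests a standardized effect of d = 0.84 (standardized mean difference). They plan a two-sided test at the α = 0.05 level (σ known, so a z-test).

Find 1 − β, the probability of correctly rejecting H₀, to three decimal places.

Power ≈ 0.646

Noncentrality parameter: δ = d / √(1/n₁ + 1/n₂) = 0.84 / √(1/13 + 1/19) = 2.3337
Critical value for a two-sided test at α = 0.05: z_{α/2} = 1.960.
Power = Φ(δ − 1.960) + Φ(−δ − 1.960) = Φ(0.374) + Φ(-4.294) = 0.6457 + 0.0000 = 0.6457.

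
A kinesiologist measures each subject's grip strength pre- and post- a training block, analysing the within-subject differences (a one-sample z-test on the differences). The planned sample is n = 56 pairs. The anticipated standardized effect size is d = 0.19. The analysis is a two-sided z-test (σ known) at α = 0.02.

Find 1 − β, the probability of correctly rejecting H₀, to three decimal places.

Power ≈ 0.183

Noncentrality parameter: δ = d·√n = 0.19 × √56 = 1.4218
Critical value for a two-sided test at α = 0.02: z_{α/2} = 2.326.
Power = Φ(δ − 2.326) + Φ(−δ − 2.326) = Φ(-0.905) + Φ(-3.748) = 0.1829 + 0.0001 = 0.1829.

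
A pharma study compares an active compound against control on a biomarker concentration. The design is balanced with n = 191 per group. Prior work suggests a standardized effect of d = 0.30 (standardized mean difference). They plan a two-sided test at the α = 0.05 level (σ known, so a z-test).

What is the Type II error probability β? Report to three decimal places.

β ≈ 0.166

Noncentrality parameter: λ = d·√(n/2) = 0.30 × √(191/2) = 2.9317
Critical value for a two-sided test at α = 0.05: z_{α/2} = 1.960.
Power = Φ(λ − 1.960) + Φ(−λ − 1.960) = Φ(0.972) + Φ(-4.892) = 0.8344 + 0.0000 = 0.8344.
Type II error: β = 1 − power = 1 − 0.8344 = 0.1656.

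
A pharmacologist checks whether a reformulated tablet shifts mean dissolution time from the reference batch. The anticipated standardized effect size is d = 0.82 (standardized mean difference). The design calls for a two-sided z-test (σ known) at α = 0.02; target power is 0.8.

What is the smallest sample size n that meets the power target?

Set Φ(δ − 2.326) = 0.8; then δ − 2.326 = Φ⁻¹(0.8) = 0.842, giving δ = 3.168.
(Ignoring the negligible lower-tail rejection probability gives the usual closed-form inversion.)
δ = d·√n ⇒ n = (δ/d)² = (3.168 / 0.82)² = 14.93.
Rounding up, n = 15.

n = 15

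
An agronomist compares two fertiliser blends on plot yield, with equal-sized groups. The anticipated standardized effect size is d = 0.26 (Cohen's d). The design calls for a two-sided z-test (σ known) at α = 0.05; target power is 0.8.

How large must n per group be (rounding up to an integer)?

For power 0.8 need Φ(δ − z_{0.025}) = 0.8, so δ = z_{0.025} + z_{0.20} = 1.960 + 0.842 = 2.802.
(For δ > 0 the lower-tail rejection region contributes negligibly to power, so the one-term inversion is standard.)
δ = d·√(n/2) ⇒ n = 2(δ/d)² = 2 × (2.802 / 0.26)² = 232.22.
Round up to the next whole unit.

n = 233 per group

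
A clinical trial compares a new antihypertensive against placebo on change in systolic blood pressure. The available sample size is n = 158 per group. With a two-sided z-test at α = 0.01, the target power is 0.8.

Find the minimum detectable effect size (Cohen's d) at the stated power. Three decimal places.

Required noncentrality: δ = z_{0.005} + z_{0.20} = 2.576 + 0.842 = 3.417.
(The second rejection-region term Φ(−δ − z_{α/2}) is negligible and dropped.)
δ = d·√(n/2) ⇒ d = δ/√(n/2) = 3.417/√(158/2) = 0.3845.

d ≈ 0.384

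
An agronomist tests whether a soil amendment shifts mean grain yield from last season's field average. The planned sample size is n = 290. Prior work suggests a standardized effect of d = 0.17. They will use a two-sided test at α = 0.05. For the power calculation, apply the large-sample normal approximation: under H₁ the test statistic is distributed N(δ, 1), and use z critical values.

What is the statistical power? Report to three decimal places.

Power ≈ 0.825

Noncentrality parameter: δ = d·√n = 0.17 × √290 = 2.8950
Two-sided α = 0.05 → critical value z_{0.025} = 1.960.
Power = Φ(δ − 1.960) + Φ(−δ − 1.960) = Φ(0.935) + Φ(-4.855) = 0.8251 + 0.0000 = 0.8251.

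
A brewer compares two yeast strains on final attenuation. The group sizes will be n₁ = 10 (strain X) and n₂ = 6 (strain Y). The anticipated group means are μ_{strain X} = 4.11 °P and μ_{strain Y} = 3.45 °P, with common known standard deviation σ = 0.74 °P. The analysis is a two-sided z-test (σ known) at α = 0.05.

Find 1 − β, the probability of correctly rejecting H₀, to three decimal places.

Standardized effect: d = |μ_{strain X} − μ_{strain Y}| / σ = |4.11 − 3.45| / 0.74 = 0.8919
Noncentrality parameter: δ = d / √(1/n₁ + 1/n₂) = 0.8919 / √(1/10 + 1/6) = 1.7271
Two-sided α = 0.05 → critical value z_{0.025} = 1.960.
Power = Φ(δ − 1.960) + Φ(−δ − 1.960) = Φ(-0.233) + Φ(-3.687) = 0.4079 + 0.0001 = 0.4081.

Power ≈ 0.408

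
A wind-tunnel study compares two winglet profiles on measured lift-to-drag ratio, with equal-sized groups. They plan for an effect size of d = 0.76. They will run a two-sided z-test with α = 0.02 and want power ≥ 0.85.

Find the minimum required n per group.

n = 40 per group

Set Φ(δ − 2.326) = 0.85; then δ − 2.326 = Φ⁻¹(0.85) = 1.036, giving δ = 3.363.
(For δ > 0 the lower-tail rejection region contributes negligibly to power, so the one-term inversion is standard.)
δ = d·√(n/2) ⇒ n = 2(δ/d)² = 2 × (3.363 / 0.76)² = 39.16.
Round up to the next whole unit.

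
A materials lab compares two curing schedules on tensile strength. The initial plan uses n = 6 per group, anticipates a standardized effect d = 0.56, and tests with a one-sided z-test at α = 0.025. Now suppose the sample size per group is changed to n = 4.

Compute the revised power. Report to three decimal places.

Power ≈ 0.121

With n = 4 per group: δ = d·√(n/2) = 0.56 × √(4/2) = 0.7920. Critical value z_{0.025} = 1.960.
Revised power = Φ(δ − 1.960) = Φ(-1.168) = 0.1214.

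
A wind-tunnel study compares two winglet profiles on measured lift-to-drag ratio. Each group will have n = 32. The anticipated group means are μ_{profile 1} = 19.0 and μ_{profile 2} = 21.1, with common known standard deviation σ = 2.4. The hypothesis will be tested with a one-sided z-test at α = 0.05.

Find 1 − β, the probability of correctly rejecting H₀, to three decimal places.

Power ≈ 0.968

Standardized effect: d = |μ_{profile 1} − μ_{profile 2}| / σ = |19.0 − 21.1| / 2.4 = 0.8750
Noncentrality parameter: δ = d·√(n/2) = 0.8750 × √(32/2) = 3.5000
One-sided α = 0.05 → critical value z_{0.05} = 1.645.
Power = Φ(δ − 1.645) = Φ(1.855) = 0.9682.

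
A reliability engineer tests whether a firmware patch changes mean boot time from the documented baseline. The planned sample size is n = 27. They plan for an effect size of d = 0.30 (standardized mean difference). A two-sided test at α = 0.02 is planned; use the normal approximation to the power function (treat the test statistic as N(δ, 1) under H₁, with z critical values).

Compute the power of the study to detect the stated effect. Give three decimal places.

Noncentrality parameter: λ = d·√n = 0.30 × √27 = 1.5588
Critical value for a two-sided test at α = 0.02: z_{α/2} = 2.326.
Power = Φ(λ − 2.326) + Φ(−λ − 2.326) = Φ(-0.768) + Φ(-3.885) = 0.2214 + 0.0001 = 0.2214.

Power ≈ 0.221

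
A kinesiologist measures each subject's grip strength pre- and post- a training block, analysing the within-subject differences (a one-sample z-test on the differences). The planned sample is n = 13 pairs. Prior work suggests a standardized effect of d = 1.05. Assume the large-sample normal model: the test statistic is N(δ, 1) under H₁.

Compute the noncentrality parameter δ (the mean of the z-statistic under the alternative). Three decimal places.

δ = d·√n = 1.05 × √13 = 3.7858

δ ≈ 3.786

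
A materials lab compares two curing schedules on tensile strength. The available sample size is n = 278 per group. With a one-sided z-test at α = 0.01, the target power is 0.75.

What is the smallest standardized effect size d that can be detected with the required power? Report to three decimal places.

d ≈ 0.255

Need Φ(δ − 2.326) = 0.75, so δ = 2.326 + 0.674 = 3.001.
δ = d·√(n/2) ⇒ d = δ/√(n/2) = 3.001/√(278/2) = 0.2545.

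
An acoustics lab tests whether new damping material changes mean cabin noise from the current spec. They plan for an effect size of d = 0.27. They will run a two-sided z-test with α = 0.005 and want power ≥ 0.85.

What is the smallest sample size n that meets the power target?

n = 203

Set Φ(δ − 2.807) = 0.85; then δ − 2.807 = Φ⁻¹(0.85) = 1.036, giving δ = 3.843.
(For δ > 0 the lower-tail rejection region contributes negligibly to power, so the one-term inversion is standard.)
δ = d·√n ⇒ n = (δ/d)² = (3.843 / 0.27)² = 202.64.
Round up to the next whole unit.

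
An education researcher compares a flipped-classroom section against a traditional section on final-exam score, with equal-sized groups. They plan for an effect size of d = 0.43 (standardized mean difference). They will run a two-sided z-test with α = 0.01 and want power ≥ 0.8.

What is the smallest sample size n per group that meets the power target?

Set Φ(δ − 2.576) = 0.8; then δ − 2.576 = Φ⁻¹(0.8) = 0.842, giving δ = 3.417.
(Ignoring the negligible lower-tail rejection probability gives the usual closed-form inversion.)
δ = d·√(n/2) ⇒ n = 2(δ/d)² = 2 × (3.417 / 0.43)² = 126.33.
Round up to the next whole unit.

n = 127 per group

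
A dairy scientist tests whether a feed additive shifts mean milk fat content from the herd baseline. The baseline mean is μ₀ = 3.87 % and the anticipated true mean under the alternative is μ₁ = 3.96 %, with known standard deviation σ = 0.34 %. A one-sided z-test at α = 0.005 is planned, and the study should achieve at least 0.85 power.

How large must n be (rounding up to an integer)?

Standardized effect: d = |μ₁ − μ₀| / σ = |3.96 − 3.87| / 0.34 = 0.2647
Set Φ(δ − 2.576) = 0.85; then δ − 2.576 = Φ⁻¹(0.85) = 1.036, giving δ = 3.612.
δ = d·√n ⇒ n = (δ/d)² = (3.612 / 0.2647)² = 186.22.
Rounding up, n = 187.

n = 187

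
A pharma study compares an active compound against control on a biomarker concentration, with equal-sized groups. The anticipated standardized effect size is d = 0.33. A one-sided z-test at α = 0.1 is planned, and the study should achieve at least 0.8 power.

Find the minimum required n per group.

For power 0.8 need Φ(δ − z_{0.1}) = 0.8, so δ = z_{0.1} + z_{0.20} = 1.282 + 0.842 = 2.123.
δ = d·√(n/2) ⇒ n = 2(δ/d)² = 2 × (2.123 / 0.33)² = 82.79.
Round up to the next whole unit.

n = 83 per group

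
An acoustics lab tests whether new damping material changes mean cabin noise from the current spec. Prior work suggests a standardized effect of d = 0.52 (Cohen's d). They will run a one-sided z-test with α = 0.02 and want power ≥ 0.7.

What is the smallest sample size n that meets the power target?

For power 0.7 need Φ(δ − z_{0.02}) = 0.7, so δ = z_{0.02} + z_{0.30} = 2.054 + 0.524 = 2.578.
δ = d·√n ⇒ n = (δ/d)² = (2.578 / 0.52)² = 24.58.
Round up to the next whole unit.

n = 25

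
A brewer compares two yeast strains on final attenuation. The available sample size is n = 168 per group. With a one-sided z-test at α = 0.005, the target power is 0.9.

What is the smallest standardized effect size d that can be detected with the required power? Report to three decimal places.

d ≈ 0.421

Required noncentrality: δ = z_{0.005} + z_{0.10} = 2.576 + 1.282 = 3.857.
δ = d·√(n/2) ⇒ d = δ/√(n/2) = 3.857/√(168/2) = 0.4209.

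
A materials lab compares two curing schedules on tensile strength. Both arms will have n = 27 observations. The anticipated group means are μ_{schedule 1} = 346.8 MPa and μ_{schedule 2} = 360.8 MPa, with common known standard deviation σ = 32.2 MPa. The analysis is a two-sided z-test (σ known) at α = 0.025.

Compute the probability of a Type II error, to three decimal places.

β ≈ 0.740

Standardized effect: d = |μ_{schedule 1} − μ_{schedule 2}| / σ = |346.8 − 360.8| / 32.2 = 0.4348
Noncentrality parameter: δ = d·√(n/2) = 0.4348 × √(27/2) = 1.5975
Two-sided α = 0.025 → critical value z_{0.0125} = 2.241.
Power = Φ(δ − 2.241) + Φ(−δ − 2.241) = Φ(-0.644) + Φ(-3.839) = 0.2598 + 0.0001 = 0.2599.
Type II error: β = 1 − power = 1 − 0.2599 = 0.7401.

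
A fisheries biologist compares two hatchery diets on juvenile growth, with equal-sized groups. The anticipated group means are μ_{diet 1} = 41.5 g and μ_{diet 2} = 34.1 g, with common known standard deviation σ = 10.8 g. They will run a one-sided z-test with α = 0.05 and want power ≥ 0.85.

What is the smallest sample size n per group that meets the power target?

n = 31 per group

Standardized effect: d = |μ_{diet 1} − μ_{diet 2}| / σ = |41.5 − 34.1| / 10.8 = 0.6852
Set Φ(δ − 1.645) = 0.85; then δ − 1.645 = Φ⁻¹(0.85) = 1.036, giving δ = 2.681.
δ = d·√(n/2) ⇒ n = 2(δ/d)² = 2 × (2.681 / 0.6852)² = 30.63.
Rounding up, n = 31 per group.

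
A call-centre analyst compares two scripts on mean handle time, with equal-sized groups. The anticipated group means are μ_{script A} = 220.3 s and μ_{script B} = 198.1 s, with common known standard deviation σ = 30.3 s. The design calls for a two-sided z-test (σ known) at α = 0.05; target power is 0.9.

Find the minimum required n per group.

n = 40 per group

Standardized effect: d = |μ_{script A} − μ_{script B}| / σ = |220.3 − 198.1| / 30.3 = 0.7327
Set Φ(δ − 1.960) = 0.9; then δ − 1.960 = Φ⁻¹(0.9) = 1.282, giving δ = 3.242.
(For δ > 0 the lower-tail rejection region contributes negligibly to power, so the one-term inversion is standard.)
δ = d·√(n/2) ⇒ n = 2(δ/d)² = 2 × (3.242 / 0.7327)² = 39.15.
Round up to the next whole unit.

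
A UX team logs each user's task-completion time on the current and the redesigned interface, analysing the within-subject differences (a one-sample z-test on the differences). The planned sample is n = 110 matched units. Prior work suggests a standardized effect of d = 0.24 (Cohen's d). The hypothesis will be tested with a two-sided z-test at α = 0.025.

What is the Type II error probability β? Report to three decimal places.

Noncentrality parameter: δ = d·√n = 0.24 × √110 = 2.5171
Two-sided α = 0.025 → critical value z_{0.0125} = 2.241.
Power = Φ(δ − 2.241) + Φ(−δ − 2.241) = Φ(0.276) + Φ(-4.759) = 0.6086 + 0.0000 = 0.6086.
Type II error: β = 1 − power = 1 − 0.6086 = 0.3914.

β ≈ 0.391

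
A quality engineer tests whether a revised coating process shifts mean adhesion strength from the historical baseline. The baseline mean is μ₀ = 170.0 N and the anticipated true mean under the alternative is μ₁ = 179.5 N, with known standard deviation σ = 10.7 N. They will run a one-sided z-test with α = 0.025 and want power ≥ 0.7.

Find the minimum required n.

n = 8

Standardized effect: d = |μ₁ − μ₀| / σ = |179.5 − 170.0| / 10.7 = 0.8879
Set Φ(δ − 1.960) = 0.7; then δ − 1.960 = Φ⁻¹(0.7) = 0.524, giving δ = 2.484.
δ = d·√n ⇒ n = (δ/d)² = (2.484 / 0.8879)² = 7.83.
Round up to the next whole unit.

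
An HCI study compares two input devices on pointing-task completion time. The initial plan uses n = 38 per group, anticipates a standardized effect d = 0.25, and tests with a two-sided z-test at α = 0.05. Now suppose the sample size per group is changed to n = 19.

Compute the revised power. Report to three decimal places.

With n = 19 per group: δ = d·√(n/2) = 0.25 × √(19/2) = 0.7706. Critical value z_{0.025} = 1.960.
Revised power = Φ(δ − 1.960) + Φ(−δ − 1.960) = Φ(-1.189) + Φ(-2.731) = 0.1171 + 0.0032 = 0.1203.

Power ≈ 0.120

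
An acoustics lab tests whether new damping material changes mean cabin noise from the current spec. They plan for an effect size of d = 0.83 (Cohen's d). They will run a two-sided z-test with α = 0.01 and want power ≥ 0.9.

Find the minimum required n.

For power 0.9 need Φ(δ − z_{0.005}) = 0.9, so δ = z_{0.005} + z_{0.10} = 2.576 + 1.282 = 3.857.
(Ignoring the negligible lower-tail rejection probability gives the usual closed-form inversion.)
δ = d·√n ⇒ n = (δ/d)² = (3.857 / 0.83)² = 21.60.
Rounding up, n = 22.

n = 22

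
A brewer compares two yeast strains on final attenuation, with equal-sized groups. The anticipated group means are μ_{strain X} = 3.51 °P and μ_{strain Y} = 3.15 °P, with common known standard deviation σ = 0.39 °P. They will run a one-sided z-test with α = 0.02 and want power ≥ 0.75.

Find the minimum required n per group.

Standardized effect: d = |μ_{strain X} − μ_{strain Y}| / σ = |3.51 − 3.15| / 0.39 = 0.9231
Set Φ(δ − 2.054) = 0.75; then δ − 2.054 = Φ⁻¹(0.75) = 0.674, giving δ = 2.728.
δ = d·√(n/2) ⇒ n = 2(δ/d)² = 2 × (2.728 / 0.9231)² = 17.47.
Round up to the next whole unit.

n = 18 per group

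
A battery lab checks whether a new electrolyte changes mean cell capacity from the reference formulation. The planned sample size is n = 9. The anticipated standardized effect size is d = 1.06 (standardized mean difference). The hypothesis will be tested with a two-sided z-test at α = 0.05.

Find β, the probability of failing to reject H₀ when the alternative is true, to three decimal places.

β ≈ 0.111

Noncentrality parameter: δ = d·√n = 1.06 × √9 = 3.1800
Two-sided α = 0.05 → critical value z_{0.025} = 1.960.
Power = Φ(δ − 1.960) + Φ(−δ − 1.960) = Φ(1.220) + Φ(-5.140) = 0.8888 + 0.0000 = 0.8888.
Type II error: β = 1 − power = 1 − 0.8888 = 0.1112.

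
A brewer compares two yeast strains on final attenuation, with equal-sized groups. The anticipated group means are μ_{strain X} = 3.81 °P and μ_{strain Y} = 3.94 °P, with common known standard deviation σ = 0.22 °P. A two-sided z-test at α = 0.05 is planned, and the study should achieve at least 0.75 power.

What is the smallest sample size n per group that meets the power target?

n = 40 per group

Standardized effect: d = |μ_{strain X} − μ_{strain Y}| / σ = |3.81 − 3.94| / 0.22 = 0.5909
For power 0.75 need Φ(δ − z_{0.025}) = 0.75, so δ = z_{0.025} + z_{0.25} = 1.960 + 0.674 = 2.634.
(The Φ(−δ − z_{α/2}) term is vanishingly small for δ > 0 and is dropped in the standard sample-size formula.)
δ = d·√(n/2) ⇒ n = 2(δ/d)² = 2 × (2.634 / 0.5909)² = 39.75.
Rounding up, n = 40 per group.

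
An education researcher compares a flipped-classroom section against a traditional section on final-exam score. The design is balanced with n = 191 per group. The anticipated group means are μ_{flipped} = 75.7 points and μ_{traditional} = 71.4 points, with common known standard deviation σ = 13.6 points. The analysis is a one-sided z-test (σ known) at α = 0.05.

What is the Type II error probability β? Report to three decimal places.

Standardized effect: d = |μ_{flipped} − μ_{traditional}| / σ = |75.7 − 71.4| / 13.6 = 0.3162
Noncentrality parameter: δ = d·√(n/2) = 0.3162 × √(191/2) = 3.0898
One-sided α = 0.05 → critical value z_{0.05} = 1.645.
Power = P(Z > 1.645 − δ) = Φ(1.445) = 0.9258.
Type II error: β = 1 − power = 1 − 0.9258 = 0.0742.

β ≈ 0.074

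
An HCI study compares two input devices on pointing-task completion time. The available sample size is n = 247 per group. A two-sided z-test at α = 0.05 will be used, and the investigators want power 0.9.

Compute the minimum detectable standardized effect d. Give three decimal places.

Need Φ(δ − 1.960) = 0.9, so δ = 1.960 + 1.282 = 3.242.
(Lower-tail contribution to power is negligible for δ > 0.)
δ = d·√(n/2) ⇒ d = δ/√(n/2) = 3.242/√(247/2) = 0.2917.

d ≈ 0.292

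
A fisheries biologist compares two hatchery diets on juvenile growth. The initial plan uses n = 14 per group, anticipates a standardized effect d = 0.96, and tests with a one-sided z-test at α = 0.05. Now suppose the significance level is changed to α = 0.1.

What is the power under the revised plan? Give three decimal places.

δ = d·√(n/2) = 0.96 × √(14/2) = 2.5399 (unchanged). New critical value: z_{0.1} = 1.282.
Revised power = P(Z > 1.282 − δ) = Φ(1.258) = 0.8959.

Power ≈ 0.896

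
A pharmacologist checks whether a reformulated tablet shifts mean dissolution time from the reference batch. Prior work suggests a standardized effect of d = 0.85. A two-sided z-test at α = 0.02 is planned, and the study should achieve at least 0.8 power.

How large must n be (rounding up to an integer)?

n = 14

For power 0.8 need Φ(δ − z_{0.01}) = 0.8, so δ = z_{0.01} + z_{0.20} = 2.326 + 0.842 = 3.168.
(Ignoring the negligible lower-tail rejection probability gives the usual closed-form inversion.)
δ = d·√n ⇒ n = (δ/d)² = (3.168 / 0.85)² = 13.89.
Rounding up, n = 14.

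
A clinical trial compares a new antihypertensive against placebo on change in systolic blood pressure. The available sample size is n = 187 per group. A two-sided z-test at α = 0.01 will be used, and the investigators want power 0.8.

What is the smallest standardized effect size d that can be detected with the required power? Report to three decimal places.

d ≈ 0.353

Required noncentrality: δ = z_{0.005} + z_{0.20} = 2.576 + 0.842 = 3.417.
(Lower-tail contribution to power is negligible for δ > 0.)
δ = d·√(n/2) ⇒ d = δ/√(n/2) = 3.417/√(187/2) = 0.3534.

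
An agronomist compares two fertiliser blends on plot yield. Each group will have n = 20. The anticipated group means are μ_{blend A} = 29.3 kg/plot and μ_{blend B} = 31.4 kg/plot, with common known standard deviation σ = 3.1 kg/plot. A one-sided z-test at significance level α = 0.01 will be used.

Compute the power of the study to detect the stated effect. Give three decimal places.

Standardized effect: d = |μ_{blend A} − μ_{blend B}| / σ = |29.3 − 31.4| / 3.1 = 0.6774
Noncentrality parameter: δ = d·√(n/2) = 0.6774 × √(20/2) = 2.1422
One-sided α = 0.01 → critical value z_{0.01} = 2.326.
Power = Φ(δ − 2.326) = Φ(-0.184) = 0.4269.

Power ≈ 0.427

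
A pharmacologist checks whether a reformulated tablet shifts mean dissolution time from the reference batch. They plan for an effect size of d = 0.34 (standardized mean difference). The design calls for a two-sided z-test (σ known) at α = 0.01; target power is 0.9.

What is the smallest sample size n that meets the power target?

n = 129

For power 0.9 need Φ(δ − z_{0.005}) = 0.9, so δ = z_{0.005} + z_{0.10} = 2.576 + 1.282 = 3.857.
(The Φ(−δ − z_{α/2}) term is vanishingly small for δ > 0 and is dropped in the standard sample-size formula.)
δ = d·√n ⇒ n = (δ/d)² = (3.857 / 0.34)² = 128.71.
Rounding up, n = 129.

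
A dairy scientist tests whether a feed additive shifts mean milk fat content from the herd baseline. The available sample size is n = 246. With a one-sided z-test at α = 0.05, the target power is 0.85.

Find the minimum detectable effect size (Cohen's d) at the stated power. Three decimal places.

d ≈ 0.171

Need Φ(δ − 1.645) = 0.85, so δ = 1.645 + 1.036 = 2.681.
δ = d·√n ⇒ d = δ/√n = 2.681/√246 = 0.1710.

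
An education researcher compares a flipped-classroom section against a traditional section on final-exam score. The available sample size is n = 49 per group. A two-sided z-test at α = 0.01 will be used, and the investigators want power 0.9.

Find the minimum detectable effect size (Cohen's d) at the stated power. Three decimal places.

Need Φ(δ − 2.576) = 0.9, so δ = 2.576 + 1.282 = 3.857.
(Lower-tail contribution to power is negligible for δ > 0.)
δ = d·√(n/2) ⇒ d = δ/√(n/2) = 3.857/√(49/2) = 0.7793.

d ≈ 0.779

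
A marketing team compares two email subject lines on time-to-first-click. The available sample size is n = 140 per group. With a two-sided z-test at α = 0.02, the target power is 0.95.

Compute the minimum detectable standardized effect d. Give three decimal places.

Required noncentrality: δ = z_{0.01} + z_{0.05} = 2.326 + 1.645 = 3.971.
(The second rejection-region term Φ(−δ − z_{α/2}) is negligible and dropped.)
δ = d·√(n/2) ⇒ d = δ/√(n/2) = 3.971/√(140/2) = 0.4746.

d ≈ 0.475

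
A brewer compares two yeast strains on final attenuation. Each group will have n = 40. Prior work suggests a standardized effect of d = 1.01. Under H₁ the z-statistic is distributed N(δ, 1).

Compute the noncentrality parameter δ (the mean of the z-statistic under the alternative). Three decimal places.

The noncentrality parameter scales effect size by the design's sample-size factor: δ = d·√(n/2) = 1.01 × √(40/2) = 4.5169

δ ≈ 4.517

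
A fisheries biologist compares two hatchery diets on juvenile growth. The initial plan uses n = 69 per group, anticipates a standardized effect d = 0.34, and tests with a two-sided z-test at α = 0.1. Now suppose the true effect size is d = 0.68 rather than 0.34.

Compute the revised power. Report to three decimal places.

With d = 0.68: δ = d·√(n/2) = 0.68 × √(69/2) = 3.9941. Critical value z_{0.05} = 1.645.
Revised power = Φ(δ − 1.645) + Φ(−δ − 1.645) = Φ(2.349) + Φ(-5.639) = 0.9906 + 0.0000 = 0.9906.

Power ≈ 0.991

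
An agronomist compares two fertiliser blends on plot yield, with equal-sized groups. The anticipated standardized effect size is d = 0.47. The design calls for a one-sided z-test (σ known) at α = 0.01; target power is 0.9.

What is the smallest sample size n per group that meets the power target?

n = 118 per group

For power 0.9 need Φ(δ − z_{0.01}) = 0.9, so δ = z_{0.01} + z_{0.10} = 2.326 + 1.282 = 3.608.
δ = d·√(n/2) ⇒ n = 2(δ/d)² = 2 × (3.608 / 0.47)² = 117.85.
Rounding up, n = 118 per group.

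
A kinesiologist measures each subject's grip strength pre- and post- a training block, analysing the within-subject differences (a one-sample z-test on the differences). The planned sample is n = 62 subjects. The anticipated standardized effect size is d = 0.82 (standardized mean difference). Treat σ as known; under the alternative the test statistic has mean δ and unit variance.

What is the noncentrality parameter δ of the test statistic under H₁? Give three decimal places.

The noncentrality parameter scales effect size by the design's sample-size factor: δ = d·√n = 0.82 × √62 = 6.4567

δ ≈ 6.457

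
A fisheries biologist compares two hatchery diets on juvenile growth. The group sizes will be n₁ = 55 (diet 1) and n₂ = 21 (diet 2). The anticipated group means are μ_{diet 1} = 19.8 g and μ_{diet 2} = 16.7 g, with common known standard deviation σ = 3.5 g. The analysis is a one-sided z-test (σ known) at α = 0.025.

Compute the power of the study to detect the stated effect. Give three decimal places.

Standardized effect: d = |μ_{diet 1} − μ_{diet 2}| / σ = |19.8 − 16.7| / 3.5 = 0.8857
Noncentrality parameter: δ = d / √(1/n₁ + 1/n₂) = 0.8857 / √(1/55 + 1/21) = 3.4529
One-sided α = 0.025 → critical value z_{0.025} = 1.960.
Power = Φ(δ − 1.960) = Φ(1.493) = 0.9323.

Power ≈ 0.932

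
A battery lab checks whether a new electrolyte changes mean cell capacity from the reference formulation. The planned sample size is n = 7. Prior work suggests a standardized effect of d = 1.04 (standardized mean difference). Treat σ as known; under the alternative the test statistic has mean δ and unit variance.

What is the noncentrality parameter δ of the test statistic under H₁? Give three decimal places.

δ ≈ 2.752

δ = d·√n = 1.04 × √7 = 2.7516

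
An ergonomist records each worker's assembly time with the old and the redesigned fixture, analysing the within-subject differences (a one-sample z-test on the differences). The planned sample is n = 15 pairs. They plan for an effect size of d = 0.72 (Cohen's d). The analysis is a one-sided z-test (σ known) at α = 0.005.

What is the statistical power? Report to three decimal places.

Power ≈ 0.584

Noncentrality parameter: λ = d·√n = 0.72 × √15 = 2.7885
One-sided α = 0.005 → critical value z_{0.005} = 2.576.
Power = P(Z > 2.576 − λ) = Φ(0.213) = 0.5842.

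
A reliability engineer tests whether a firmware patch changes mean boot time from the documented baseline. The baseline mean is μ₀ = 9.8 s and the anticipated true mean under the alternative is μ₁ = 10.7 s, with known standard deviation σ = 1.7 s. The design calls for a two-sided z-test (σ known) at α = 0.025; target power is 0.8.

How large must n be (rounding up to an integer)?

Standardized effect: d = |μ₁ − μ₀| / σ = |10.7 − 9.8| / 1.7 = 0.5294
For power 0.8 need Φ(δ − z_{0.0125}) = 0.8, so δ = z_{0.0125} + z_{0.20} = 2.241 + 0.842 = 3.083.
(Ignoring the negligible lower-tail rejection probability gives the usual closed-form inversion.)
δ = d·√n ⇒ n = (δ/d)² = (3.083 / 0.5294)² = 33.91.
Round up to the next whole unit.

n = 34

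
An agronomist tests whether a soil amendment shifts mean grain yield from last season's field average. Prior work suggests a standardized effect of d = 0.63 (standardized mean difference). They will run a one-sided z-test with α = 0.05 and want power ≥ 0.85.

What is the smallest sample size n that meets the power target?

n = 19

For power 0.85 need Φ(δ − z_{0.05}) = 0.85, so δ = z_{0.05} + z_{0.15} = 1.645 + 1.036 = 2.681.
δ = d·√n ⇒ n = (δ/d)² = (2.681 / 0.63)² = 18.11.
Round up to the next whole unit.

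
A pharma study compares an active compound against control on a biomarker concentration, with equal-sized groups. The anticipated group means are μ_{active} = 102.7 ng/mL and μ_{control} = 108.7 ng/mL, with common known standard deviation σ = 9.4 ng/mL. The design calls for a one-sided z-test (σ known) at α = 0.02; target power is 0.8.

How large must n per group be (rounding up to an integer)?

n = 42 per group

Standardized effect: d = |μ_{active} − μ_{control}| / σ = |102.7 − 108.7| / 9.4 = 0.6383
For power 0.8 need Φ(δ − z_{0.02}) = 0.8, so δ = z_{0.02} + z_{0.20} = 2.054 + 0.842 = 2.895.
δ = d·√(n/2) ⇒ n = 2(δ/d)² = 2 × (2.895 / 0.6383)² = 41.15.
Round up to the next whole unit.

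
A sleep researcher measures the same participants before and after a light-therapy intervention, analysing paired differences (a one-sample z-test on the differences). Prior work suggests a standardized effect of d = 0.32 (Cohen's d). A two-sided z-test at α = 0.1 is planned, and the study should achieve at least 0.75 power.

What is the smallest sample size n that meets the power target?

n = 53

Set Φ(δ − 1.645) = 0.75; then δ − 1.645 = Φ⁻¹(0.75) = 0.674, giving δ = 2.319.
(Ignoring the negligible lower-tail rejection probability gives the usual closed-form inversion.)
δ = d·√n ⇒ n = (δ/d)² = (2.319 / 0.32)² = 52.53.
Rounding up, n = 53.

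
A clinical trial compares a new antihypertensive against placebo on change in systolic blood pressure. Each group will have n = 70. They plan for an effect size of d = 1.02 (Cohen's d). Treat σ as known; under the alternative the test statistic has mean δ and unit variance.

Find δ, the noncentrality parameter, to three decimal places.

The noncentrality parameter scales effect size by the design's sample-size factor: δ = d·√(n/2) = 1.02 × √(70/2) = 6.0344

δ ≈ 6.034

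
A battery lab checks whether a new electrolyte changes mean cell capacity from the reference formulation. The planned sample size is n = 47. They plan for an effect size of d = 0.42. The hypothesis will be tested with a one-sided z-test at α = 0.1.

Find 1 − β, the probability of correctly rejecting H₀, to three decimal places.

Noncentrality parameter: δ = d·√n = 0.42 × √47 = 2.8794
Critical value for a one-sided test at α = 0.1: z_α = 1.282.
Power = Φ(δ − 1.282) = Φ(1.598) = 0.9450.

Power ≈ 0.945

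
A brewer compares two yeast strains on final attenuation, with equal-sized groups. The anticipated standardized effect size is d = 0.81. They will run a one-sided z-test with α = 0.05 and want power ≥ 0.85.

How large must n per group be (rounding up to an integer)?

Set Φ(δ − 1.645) = 0.85; then δ − 1.645 = Φ⁻¹(0.85) = 1.036, giving δ = 2.681.
δ = d·√(n/2) ⇒ n = 2(δ/d)² = 2 × (2.681 / 0.81)² = 21.92.
Rounding up, n = 22 per group.

n = 22 per group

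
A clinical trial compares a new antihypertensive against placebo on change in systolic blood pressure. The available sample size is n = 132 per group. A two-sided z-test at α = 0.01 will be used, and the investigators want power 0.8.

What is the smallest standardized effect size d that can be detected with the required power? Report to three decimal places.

Need Φ(δ − 2.576) = 0.8, so δ = 2.576 + 0.842 = 3.417.
(Lower-tail contribution to power is negligible for δ > 0.)
δ = d·√(n/2) ⇒ d = δ/√(n/2) = 3.417/√(132/2) = 0.4207.

d ≈ 0.421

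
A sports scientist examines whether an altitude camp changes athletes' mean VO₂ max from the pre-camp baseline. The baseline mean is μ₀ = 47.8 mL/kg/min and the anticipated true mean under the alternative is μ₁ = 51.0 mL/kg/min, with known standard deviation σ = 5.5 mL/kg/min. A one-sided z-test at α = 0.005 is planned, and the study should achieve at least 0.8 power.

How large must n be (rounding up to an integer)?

Standardized effect: d = |μ₁ − μ₀| / σ = |51.0 − 47.8| / 5.5 = 0.5818
For power 0.8 need Φ(δ − z_{0.005}) = 0.8, so δ = z_{0.005} + z_{0.20} = 2.576 + 0.842 = 3.417.
δ = d·√n ⇒ n = (δ/d)² = (3.417 / 0.5818)² = 34.50.
Round up to the next whole unit.

n = 35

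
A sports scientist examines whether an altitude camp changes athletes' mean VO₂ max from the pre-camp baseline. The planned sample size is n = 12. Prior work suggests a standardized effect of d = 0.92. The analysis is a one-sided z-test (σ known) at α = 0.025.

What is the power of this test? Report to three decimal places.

Power ≈ 0.890

Noncentrality parameter: δ = d·√n = 0.92 × √12 = 3.1870
Critical value for a one-sided test at α = 0.025: z_α = 1.960.
Power = P(Z > 1.960 − δ) = Φ(1.227) = 0.8901.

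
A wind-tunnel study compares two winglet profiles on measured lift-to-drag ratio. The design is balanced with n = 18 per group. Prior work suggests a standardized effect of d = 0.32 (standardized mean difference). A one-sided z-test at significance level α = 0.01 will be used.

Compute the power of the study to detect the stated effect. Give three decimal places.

Noncentrality parameter: δ = d·√(n/2) = 0.32 × √(18/2) = 0.9600
Critical value for a one-sided test at α = 0.01: z_α = 2.326.
Power = Φ(δ − 2.326) = Φ(-1.366) = 0.0859.

Power ≈ 0.086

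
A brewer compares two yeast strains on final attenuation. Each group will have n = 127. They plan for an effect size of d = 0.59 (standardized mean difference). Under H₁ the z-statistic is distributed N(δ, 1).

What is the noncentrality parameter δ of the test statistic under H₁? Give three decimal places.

The noncentrality parameter scales effect size by the design's sample-size factor: δ = d·√(n/2) = 0.59 × √(127/2) = 4.7015

δ ≈ 4.702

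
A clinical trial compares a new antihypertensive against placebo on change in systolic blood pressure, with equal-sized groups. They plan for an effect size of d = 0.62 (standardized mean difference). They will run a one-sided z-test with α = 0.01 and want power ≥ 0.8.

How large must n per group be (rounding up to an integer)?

n = 53 per group

Set Φ(δ − 2.326) = 0.8; then δ − 2.326 = Φ⁻¹(0.8) = 0.842, giving δ = 3.168.
δ = d·√(n/2) ⇒ n = 2(δ/d)² = 2 × (3.168 / 0.62)² = 52.22.
Round up to the next whole unit.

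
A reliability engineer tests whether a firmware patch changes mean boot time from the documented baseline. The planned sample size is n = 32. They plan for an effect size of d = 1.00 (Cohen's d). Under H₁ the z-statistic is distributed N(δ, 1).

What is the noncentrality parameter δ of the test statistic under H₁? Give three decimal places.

δ ≈ 5.657

The noncentrality parameter scales effect size by the design's sample-size factor: δ = d·√n = 1.00 × √32 = 5.6569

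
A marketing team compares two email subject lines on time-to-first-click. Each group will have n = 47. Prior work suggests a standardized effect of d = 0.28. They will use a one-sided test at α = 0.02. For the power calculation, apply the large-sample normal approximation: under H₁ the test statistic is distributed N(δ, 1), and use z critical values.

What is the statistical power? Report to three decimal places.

Power ≈ 0.243

Noncentrality parameter: δ = d·√(n/2) = 0.28 × √(47/2) = 1.3574
One-sided α = 0.02 → critical value z_{0.02} = 2.054.
Power = P(Z > 2.054 − δ) = Φ(-0.696) = 0.2431.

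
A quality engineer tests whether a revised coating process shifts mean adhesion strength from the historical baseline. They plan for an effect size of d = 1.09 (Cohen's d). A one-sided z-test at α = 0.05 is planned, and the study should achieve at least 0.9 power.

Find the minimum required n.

Set Φ(δ − 1.645) = 0.9; then δ − 1.645 = Φ⁻¹(0.9) = 1.282, giving δ = 2.926.
δ = d·√n ⇒ n = (δ/d)² = (2.926 / 1.09)² = 7.21.
Round up to the next whole unit.

n = 8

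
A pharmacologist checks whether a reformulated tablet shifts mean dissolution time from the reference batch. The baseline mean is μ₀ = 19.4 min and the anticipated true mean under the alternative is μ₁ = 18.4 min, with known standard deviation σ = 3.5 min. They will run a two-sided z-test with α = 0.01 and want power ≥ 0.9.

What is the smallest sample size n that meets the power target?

Standardized effect: d = |μ₁ − μ₀| / σ = |18.4 − 19.4| / 3.5 = 0.2857
For power 0.9 need Φ(δ − z_{0.005}) = 0.9, so δ = z_{0.005} + z_{0.10} = 2.576 + 1.282 = 3.857.
(Ignoring the negligible lower-tail rejection probability gives the usual closed-form inversion.)
δ = d·√n ⇒ n = (δ/d)² = (3.857 / 0.2857)² = 182.27.
Round up to the next whole unit.

n = 183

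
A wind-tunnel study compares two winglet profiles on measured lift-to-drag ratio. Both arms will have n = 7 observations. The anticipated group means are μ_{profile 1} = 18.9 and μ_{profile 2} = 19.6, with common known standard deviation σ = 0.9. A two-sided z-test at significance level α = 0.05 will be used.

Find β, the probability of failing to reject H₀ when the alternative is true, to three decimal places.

β ≈ 0.693

Standardized effect: d = |μ_{profile 1} − μ_{profile 2}| / σ = |18.9 − 19.6| / 0.9 = 0.7778
Noncentrality parameter: δ = d·√(n/2) = 0.7778 × √(7/2) = 1.4551
Critical value for a two-sided test at α = 0.05: z_{α/2} = 1.960.
Power = Φ(δ − 1.960) + Φ(−δ − 1.960) = Φ(-0.505) + Φ(-3.415) = 0.3068 + 0.0003 = 0.3071.
Type II error: β = 1 − power = 1 − 0.3071 = 0.6929.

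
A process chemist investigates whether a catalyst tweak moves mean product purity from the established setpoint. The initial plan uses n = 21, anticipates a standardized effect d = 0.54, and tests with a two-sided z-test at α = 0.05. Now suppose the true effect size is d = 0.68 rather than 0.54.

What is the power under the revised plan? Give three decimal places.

With d = 0.68: δ = d·√n = 0.68 × √21 = 3.1162. Critical value z_{0.025} = 1.960.
Revised power = Φ(δ − 1.960) + Φ(−δ − 1.960) = Φ(1.156) + Φ(-5.076) = 0.8762 + 0.0000 = 0.8762.

Power ≈ 0.876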